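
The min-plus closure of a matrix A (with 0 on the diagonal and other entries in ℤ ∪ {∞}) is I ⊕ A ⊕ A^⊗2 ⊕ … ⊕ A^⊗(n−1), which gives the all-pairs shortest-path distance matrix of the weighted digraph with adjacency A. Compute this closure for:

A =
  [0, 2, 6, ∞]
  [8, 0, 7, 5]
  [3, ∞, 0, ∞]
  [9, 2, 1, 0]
Closure =
  [0, 2, 6, 7]
  [8, 0, 6, 5]
  [3, 5, 0, 10]
  [4, 2, 1, 0]

This is the Floyd-Warshall all-pairs shortest-path computation. For each intermediate vertex k = 0, 1, …, 3, update dist[i][j] ← min(dist[i][j], dist[i][k] + dist[k][j]). The final matrix gives, for each (i, j), the minimum total weight of any directed path from i to j (possibly empty when i = j).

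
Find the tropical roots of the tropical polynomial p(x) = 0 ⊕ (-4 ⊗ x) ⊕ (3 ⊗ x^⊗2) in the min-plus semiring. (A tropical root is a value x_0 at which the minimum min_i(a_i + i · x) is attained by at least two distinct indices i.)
Roots: {-7, 4}

Each tropical root is a break point of the lower envelope of the lines y = a_i + i · x (there are 3 lines, with slopes 0, 1, ..., 2). Only the lines that attain the minimum somewhere contribute to roots; other lines are dominated. Here the surviving (envelope) indices are i = 2, i = 1, i = 0.
Intersections between consecutive envelope lines give the roots: for adjacent envelope indices i < j the intersection is x = (a_i − a_j) / (j − i). Reading off the sorted break points: {-7, 4}.
Verification: at each break x_0, at least two indices attain the minimum of min_i(a_i + i · x_0).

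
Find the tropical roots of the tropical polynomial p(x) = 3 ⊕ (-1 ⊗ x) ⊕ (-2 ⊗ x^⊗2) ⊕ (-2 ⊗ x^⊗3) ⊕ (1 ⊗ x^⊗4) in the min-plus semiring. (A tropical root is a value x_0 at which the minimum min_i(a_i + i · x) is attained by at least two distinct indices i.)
Roots: {-3, 0, 1, 4}

Each tropical root is a break point of the lower envelope of the lines y = a_i + i · x (there are 5 lines, with slopes 0, 1, ..., 4). Only the lines that attain the minimum somewhere contribute to roots; other lines are dominated. Here the surviving (envelope) indices are i = 4, i = 3, i = 2, i = 1, i = 0.
Intersections between consecutive envelope lines give the roots: for adjacent envelope indices i < j the intersection is x = (a_i − a_j) / (j − i). Reading off the sorted break points: {-3, 0, 1, 4}.
Verification: at each break x_0, at least two indices attain the minimum of min_i(a_i + i · x_0).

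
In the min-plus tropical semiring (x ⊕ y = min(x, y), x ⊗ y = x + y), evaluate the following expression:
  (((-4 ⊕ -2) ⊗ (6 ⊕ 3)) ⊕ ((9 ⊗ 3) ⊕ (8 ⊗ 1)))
(((-4 ⊕ -2) ⊗ (6 ⊕ 3)) ⊕ ((9 ⊗ 3) ⊕ (8 ⊗ 1))) = -1

Expand innermost to outermost. Recall ⊕ takes the minimum of its arguments and ⊗ takes their sum. Working out the expression (((-4 ⊕ -2) ⊗ (6 ⊕ 3)) ⊕ ((9 ⊗ 3) ⊕ (8 ⊗ 1))) gives -1.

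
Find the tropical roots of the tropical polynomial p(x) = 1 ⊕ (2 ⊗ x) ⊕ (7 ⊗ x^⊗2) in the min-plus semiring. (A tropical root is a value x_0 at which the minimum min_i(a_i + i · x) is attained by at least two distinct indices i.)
Roots: {-5, -1}

Each tropical root is a break point of the lower envelope of the lines y = a_i + i · x (there are 3 lines, with slopes 0, 1, ..., 2). Only the lines that attain the minimum somewhere contribute to roots; other lines are dominated. Here the surviving (envelope) indices are i = 2, i = 1, i = 0.
Intersections between consecutive envelope lines give the roots: for adjacent envelope indices i < j the intersection is x = (a_i − a_j) / (j − i). Reading off the sorted break points: {-5, -1}.
Verification: at each break x_0, at least two indices attain the minimum of min_i(a_i + i · x_0).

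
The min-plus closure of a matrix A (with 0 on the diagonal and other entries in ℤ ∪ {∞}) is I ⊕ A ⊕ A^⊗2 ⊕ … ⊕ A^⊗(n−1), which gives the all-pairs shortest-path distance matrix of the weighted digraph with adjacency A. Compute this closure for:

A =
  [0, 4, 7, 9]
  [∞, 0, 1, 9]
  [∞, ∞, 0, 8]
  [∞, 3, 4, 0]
Closure =
  [0, 4, 5, 9]
  [∞, 0, 1, 9]
  [∞, 11, 0, 8]
  [∞, 3, 4, 0]

This is the Floyd-Warshall all-pairs shortest-path computation. For each intermediate vertex k = 0, 1, …, 3, update dist[i][j] ← min(dist[i][j], dist[i][k] + dist[k][j]). The final matrix gives, for each (i, j), the minimum total weight of any directed path from i to j (possibly empty when i = j).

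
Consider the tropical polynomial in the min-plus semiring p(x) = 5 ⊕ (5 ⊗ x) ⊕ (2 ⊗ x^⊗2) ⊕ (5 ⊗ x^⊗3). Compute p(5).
p(5) = 5

A tropical monomial a ⊗ x^⊗i evaluates to a + i · x. Evaluating each term at x = 5:
  Term 0 contributes 5 + 0 · 5 = 5
  Term 1 contributes 5 + 1 · 5 = 10
  Term 2 contributes 2 + 2 · 5 = 12
  Term 3 contributes 5 + 3 · 5 = 20
p(5) = ⊕ of these = min[5, 10, 12, 20] = 5.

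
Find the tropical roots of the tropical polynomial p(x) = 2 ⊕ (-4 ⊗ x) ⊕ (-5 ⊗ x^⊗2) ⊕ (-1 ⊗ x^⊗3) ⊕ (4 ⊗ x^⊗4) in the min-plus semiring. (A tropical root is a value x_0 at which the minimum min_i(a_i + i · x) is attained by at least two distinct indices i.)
Roots: {-5, -4, 1, 6}

Each tropical root is a break point of the lower envelope of the lines y = a_i + i · x (there are 5 lines, with slopes 0, 1, ..., 4). Only the lines that attain the minimum somewhere contribute to roots; other lines are dominated. Here the surviving (envelope) indices are i = 4, i = 3, i = 2, i = 1, i = 0.
Intersections between consecutive envelope lines give the roots: for adjacent envelope indices i < j the intersection is x = (a_i − a_j) / (j − i). Reading off the sorted break points: {-5, -4, 1, 6}.
Verification: at each break x_0, at least two indices attain the minimum of min_i(a_i + i · x_0).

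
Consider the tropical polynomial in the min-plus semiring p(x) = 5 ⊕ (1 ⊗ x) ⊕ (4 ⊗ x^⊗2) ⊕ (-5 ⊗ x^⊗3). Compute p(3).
p(3) = 4

A tropical monomial a ⊗ x^⊗i evaluates to a + i · x. Evaluating each term at x = 3:
  Term 0 contributes 5 + 0 · 3 = 5
  Term 1 contributes 1 + 1 · 3 = 4
  Term 2 contributes 4 + 2 · 3 = 10
  Term 3 contributes -5 + 3 · 3 = 4
p(3) = ⊕ of these = min[5, 4, 10, 4] = 4.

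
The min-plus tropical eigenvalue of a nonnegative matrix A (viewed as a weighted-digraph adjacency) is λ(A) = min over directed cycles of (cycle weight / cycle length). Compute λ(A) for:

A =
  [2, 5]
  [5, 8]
λ(A) = 2

Enumerate directed cycles and compute their means (weight / length). Sample:
  cycle 0 → 0: weight = 2, length = 1, mean = 2/1 ≈ 2.000
  cycle 1 → 1: weight = 8, length = 1, mean = 8/1 ≈ 8.000
  cycle 0 → 1 → 0: weight = 10, length = 2, mean = 10/2 ≈ 5.000
  cycle 1 → 0 → 1: weight = 10, length = 2, mean = 10/2 ≈ 5.000
Minimum mean = 2.000, attained e.g. along the cycle 0 → 0 with weight 2 and length 1. So λ(A) = 2/1 = 2.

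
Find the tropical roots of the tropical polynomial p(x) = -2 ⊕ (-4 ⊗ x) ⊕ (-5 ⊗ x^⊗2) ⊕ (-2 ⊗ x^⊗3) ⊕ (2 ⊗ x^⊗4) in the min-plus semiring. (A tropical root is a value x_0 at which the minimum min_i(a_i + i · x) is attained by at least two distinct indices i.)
Roots: {-4, -3, 1, 2}

Each tropical root is a break point of the lower envelope of the lines y = a_i + i · x (there are 5 lines, with slopes 0, 1, ..., 4). Only the lines that attain the minimum somewhere contribute to roots; other lines are dominated. Here the surviving (envelope) indices are i = 4, i = 3, i = 2, i = 1, i = 0.
Intersections between consecutive envelope lines give the roots: for adjacent envelope indices i < j the intersection is x = (a_i − a_j) / (j − i). Reading off the sorted break points: {-4, -3, 1, 2}.
Verification: at each break x_0, at least two indices attain the minimum of min_i(a_i + i · x_0).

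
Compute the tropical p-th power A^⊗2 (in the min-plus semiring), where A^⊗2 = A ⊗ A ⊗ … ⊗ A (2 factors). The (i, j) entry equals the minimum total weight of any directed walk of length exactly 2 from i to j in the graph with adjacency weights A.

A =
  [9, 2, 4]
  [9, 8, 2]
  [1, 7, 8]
A^⊗2 =
  [5, 10, 4]
  [3, 9, 10]
  [9, 3, 5]

Each entry (A^⊗2)_ij equals the minimum over all length-2 walks i = v_0 → v_1 → … → v_2 = j of Σ_t A[v_t][v_{t+1}]. For example, for (i, j) = (0, 2) we minimise over 3 possible intermediate vertex sequences; the minimum is 4, attained along the walk 0 → 1 → 2.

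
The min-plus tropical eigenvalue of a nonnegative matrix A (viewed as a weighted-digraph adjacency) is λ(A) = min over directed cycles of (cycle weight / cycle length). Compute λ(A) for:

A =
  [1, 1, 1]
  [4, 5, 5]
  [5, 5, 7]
λ(A) = 1

Enumerate directed cycles and compute their means (weight / length). Sample:
  cycle 0 → 0: weight = 1, length = 1, mean = 1/1 ≈ 1.000
  cycle 1 → 1: weight = 5, length = 1, mean = 5/1 ≈ 5.000
  cycle 2 → 2: weight = 7, length = 1, mean = 7/1 ≈ 7.000
  cycle 0 → 1 → 0: weight = 5, length = 2, mean = 5/2 ≈ 2.500
  cycle 0 → 2 → 0: weight = 6, length = 2, mean = 6/2 ≈ 3.000
  cycle 1 → 0 → 1: weight = 5, length = 2, mean = 5/2 ≈ 2.500
Minimum mean = 1.000, attained e.g. along the cycle 0 → 0 with weight 1 and length 1. So λ(A) = 1/1 = 1.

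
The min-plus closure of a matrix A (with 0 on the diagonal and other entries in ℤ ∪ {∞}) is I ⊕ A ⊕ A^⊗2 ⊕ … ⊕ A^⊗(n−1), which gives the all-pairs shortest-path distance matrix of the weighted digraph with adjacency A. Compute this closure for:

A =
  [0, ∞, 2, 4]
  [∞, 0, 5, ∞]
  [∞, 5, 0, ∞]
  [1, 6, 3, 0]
Closure =
  [0, 7, 2, 4]
  [∞, 0, 5, ∞]
  [∞, 5, 0, ∞]
  [1, 6, 3, 0]

This is the Floyd-Warshall all-pairs shortest-path computation. For each intermediate vertex k = 0, 1, …, 3, update dist[i][j] ← min(dist[i][j], dist[i][k] + dist[k][j]). The final matrix gives, for each (i, j), the minimum total weight of any directed path from i to j (possibly empty when i = j).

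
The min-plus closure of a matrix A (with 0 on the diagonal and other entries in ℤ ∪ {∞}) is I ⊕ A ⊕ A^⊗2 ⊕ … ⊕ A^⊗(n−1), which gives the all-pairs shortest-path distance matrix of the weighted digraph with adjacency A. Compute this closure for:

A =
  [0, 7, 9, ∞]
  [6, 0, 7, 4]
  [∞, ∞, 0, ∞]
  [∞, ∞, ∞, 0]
Closure =
  [0, 7, 9, 11]
  [6, 0, 7, 4]
  [∞, ∞, 0, ∞]
  [∞, ∞, ∞, 0]

This is the Floyd-Warshall all-pairs shortest-path computation. For each intermediate vertex k = 0, 1, …, 3, update dist[i][j] ← min(dist[i][j], dist[i][k] + dist[k][j]). The final matrix gives, for each (i, j), the minimum total weight of any directed path from i to j (possibly empty when i = j).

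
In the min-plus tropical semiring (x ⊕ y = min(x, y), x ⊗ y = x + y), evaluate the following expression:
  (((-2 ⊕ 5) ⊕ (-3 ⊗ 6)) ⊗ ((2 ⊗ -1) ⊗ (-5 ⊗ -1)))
(((-2 ⊕ 5) ⊕ (-3 ⊗ 6)) ⊗ ((2 ⊗ -1) ⊗ (-5 ⊗ -1))) = -7

Expand innermost to outermost. Recall ⊕ takes the minimum of its arguments and ⊗ takes their sum. Working out the expression (((-2 ⊕ 5) ⊕ (-3 ⊗ 6)) ⊗ ((2 ⊗ -1) ⊗ (-5 ⊗ -1))) gives -7.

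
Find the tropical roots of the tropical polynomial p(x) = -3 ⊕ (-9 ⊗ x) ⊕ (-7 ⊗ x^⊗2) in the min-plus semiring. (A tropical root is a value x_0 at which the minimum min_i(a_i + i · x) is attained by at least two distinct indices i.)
Roots: {-2, 6}

Each tropical root is a break point of the lower envelope of the lines y = a_i + i · x (there are 3 lines, with slopes 0, 1, ..., 2). Only the lines that attain the minimum somewhere contribute to roots; other lines are dominated. Here the surviving (envelope) indices are i = 2, i = 1, i = 0.
Intersections between consecutive envelope lines give the roots: for adjacent envelope indices i < j the intersection is x = (a_i − a_j) / (j − i). Reading off the sorted break points: {-2, 6}.
Verification: at each break x_0, at least two indices attain the minimum of min_i(a_i + i · x_0).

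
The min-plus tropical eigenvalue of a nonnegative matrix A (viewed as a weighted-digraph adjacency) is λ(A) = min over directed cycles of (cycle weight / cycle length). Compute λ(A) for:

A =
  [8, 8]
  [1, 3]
λ(A) = 3

Enumerate directed cycles and compute their means (weight / length). Sample:
  cycle 0 → 0: weight = 8, length = 1, mean = 8/1 ≈ 8.000
  cycle 1 → 1: weight = 3, length = 1, mean = 3/1 ≈ 3.000
  cycle 0 → 1 → 0: weight = 9, length = 2, mean = 9/2 ≈ 4.500
  cycle 1 → 0 → 1: weight = 9, length = 2, mean = 9/2 ≈ 4.500
Minimum mean = 3.000, attained e.g. along the cycle 1 → 1 with weight 3 and length 1. So λ(A) = 3/1 = 3.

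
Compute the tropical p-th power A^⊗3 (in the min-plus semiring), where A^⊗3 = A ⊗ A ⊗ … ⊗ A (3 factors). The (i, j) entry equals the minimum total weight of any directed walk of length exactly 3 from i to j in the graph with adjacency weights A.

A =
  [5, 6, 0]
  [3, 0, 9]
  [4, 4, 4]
A^⊗3 =
  [7, 4, 4]
  [3, 0, 3]
  [7, 4, 7]

Each entry (A^⊗3)_ij equals the minimum over all length-3 walks i = v_0 → v_1 → … → v_3 = j of Σ_t A[v_t][v_{t+1}]. For example, for (i, j) = (0, 2) we minimise over 9 possible intermediate vertex sequences; the minimum is 4, attained along the walk 0 → 2 → 0 → 2.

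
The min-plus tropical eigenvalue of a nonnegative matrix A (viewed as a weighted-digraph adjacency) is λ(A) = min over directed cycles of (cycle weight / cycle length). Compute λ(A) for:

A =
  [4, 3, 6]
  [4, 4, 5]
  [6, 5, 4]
λ(A) = 7/2

Enumerate directed cycles and compute their means (weight / length). Sample:
  cycle 0 → 0: weight = 4, length = 1, mean = 4/1 ≈ 4.000
  cycle 1 → 1: weight = 4, length = 1, mean = 4/1 ≈ 4.000
  cycle 2 → 2: weight = 4, length = 1, mean = 4/1 ≈ 4.000
  cycle 0 → 1 → 0: weight = 7, length = 2, mean = 7/2 ≈ 3.500
  cycle 0 → 2 → 0: weight = 12, length = 2, mean = 12/2 ≈ 6.000
  cycle 1 → 0 → 1: weight = 7, length = 2, mean = 7/2 ≈ 3.500
Minimum mean = 3.500, attained e.g. along the cycle 0 → 1 → 0 with weight 7 and length 2. So λ(A) = 7/2 = 7/2.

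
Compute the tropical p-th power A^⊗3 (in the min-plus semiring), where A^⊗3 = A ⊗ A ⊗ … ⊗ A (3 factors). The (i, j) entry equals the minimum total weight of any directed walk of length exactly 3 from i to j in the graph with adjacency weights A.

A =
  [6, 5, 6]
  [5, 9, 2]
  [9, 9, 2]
A^⊗3 =
  [16, 15, 9]
  [13, 13, 6]
  [13, 13, 6]

Each entry (A^⊗3)_ij equals the minimum over all length-3 walks i = v_0 → v_1 → … → v_3 = j of Σ_t A[v_t][v_{t+1}]. For example, for (i, j) = (0, 2) we minimise over 9 possible intermediate vertex sequences; the minimum is 9, attained along the walk 0 → 1 → 2 → 2.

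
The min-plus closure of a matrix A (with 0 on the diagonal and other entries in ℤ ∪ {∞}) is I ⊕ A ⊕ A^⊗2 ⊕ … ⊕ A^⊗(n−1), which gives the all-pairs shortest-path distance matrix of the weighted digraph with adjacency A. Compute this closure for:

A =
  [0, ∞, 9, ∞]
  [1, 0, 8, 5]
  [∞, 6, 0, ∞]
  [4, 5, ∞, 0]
Closure =
  [0, 15, 9, 20]
  [1, 0, 8, 5]
  [7, 6, 0, 11]
  [4, 5, 13, 0]

This is the Floyd-Warshall all-pairs shortest-path computation. For each intermediate vertex k = 0, 1, …, 3, update dist[i][j] ← min(dist[i][j], dist[i][k] + dist[k][j]). The final matrix gives, for each (i, j), the minimum total weight of any directed path from i to j (possibly empty when i = j).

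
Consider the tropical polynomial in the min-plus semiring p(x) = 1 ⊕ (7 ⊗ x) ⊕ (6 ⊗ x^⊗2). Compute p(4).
p(4) = 1

A tropical monomial a ⊗ x^⊗i evaluates to a + i · x. Evaluating each term at x = 4:
  Term 0 contributes 1 + 0 · 4 = 1
  Term 1 contributes 7 + 1 · 4 = 11
  Term 2 contributes 6 + 2 · 4 = 14
p(4) = ⊕ of these = min[1, 11, 14] = 1.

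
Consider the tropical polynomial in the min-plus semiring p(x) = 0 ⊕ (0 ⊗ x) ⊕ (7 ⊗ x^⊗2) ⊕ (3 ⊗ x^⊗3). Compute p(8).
p(8) = 0

A tropical monomial a ⊗ x^⊗i evaluates to a + i · x. Evaluating each term at x = 8:
  Term 0 contributes 0 + 0 · 8 = 0
  Term 1 contributes 0 + 1 · 8 = 8
  Term 2 contributes 7 + 2 · 8 = 23
  Term 3 contributes 3 + 3 · 8 = 27
p(8) = ⊕ of these = min[0, 8, 23, 27] = 0.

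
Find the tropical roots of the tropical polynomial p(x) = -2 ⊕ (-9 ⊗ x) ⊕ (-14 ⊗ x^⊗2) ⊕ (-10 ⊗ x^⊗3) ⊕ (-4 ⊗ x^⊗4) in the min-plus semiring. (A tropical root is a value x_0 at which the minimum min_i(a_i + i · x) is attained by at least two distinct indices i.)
Roots: {-6, -4, 5, 7}

Each tropical root is a break point of the lower envelope of the lines y = a_i + i · x (there are 5 lines, with slopes 0, 1, ..., 4). Only the lines that attain the minimum somewhere contribute to roots; other lines are dominated. Here the surviving (envelope) indices are i = 4, i = 3, i = 2, i = 1, i = 0.
Intersections between consecutive envelope lines give the roots: for adjacent envelope indices i < j the intersection is x = (a_i − a_j) / (j − i). Reading off the sorted break points: {-6, -4, 5, 7}.
Verification: at each break x_0, at least two indices attain the minimum of min_i(a_i + i · x_0).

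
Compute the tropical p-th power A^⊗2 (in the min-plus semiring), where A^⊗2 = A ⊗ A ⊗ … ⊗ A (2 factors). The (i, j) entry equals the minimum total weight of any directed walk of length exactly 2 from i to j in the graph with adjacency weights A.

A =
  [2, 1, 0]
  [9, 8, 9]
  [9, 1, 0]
A^⊗2 =
  [4, 1, 0]
  [11, 10, 9]
  [9, 1, 0]

Each entry (A^⊗2)_ij equals the minimum over all length-2 walks i = v_0 → v_1 → … → v_2 = j of Σ_t A[v_t][v_{t+1}]. For example, for (i, j) = (0, 2) we minimise over 3 possible intermediate vertex sequences; the minimum is 0, attained along the walk 0 → 2 → 2.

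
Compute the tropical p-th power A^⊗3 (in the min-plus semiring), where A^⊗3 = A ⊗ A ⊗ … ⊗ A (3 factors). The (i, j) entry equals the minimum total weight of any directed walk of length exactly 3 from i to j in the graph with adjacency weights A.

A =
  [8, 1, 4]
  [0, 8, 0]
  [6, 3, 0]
A^⊗3 =
  [7, 2, 1]
  [1, 3, 0]
  [3, 3, 0]

Each entry (A^⊗3)_ij equals the minimum over all length-3 walks i = v_0 → v_1 → … → v_3 = j of Σ_t A[v_t][v_{t+1}]. For example, for (i, j) = (0, 2) we minimise over 9 possible intermediate vertex sequences; the minimum is 1, attained along the walk 0 → 1 → 2 → 2.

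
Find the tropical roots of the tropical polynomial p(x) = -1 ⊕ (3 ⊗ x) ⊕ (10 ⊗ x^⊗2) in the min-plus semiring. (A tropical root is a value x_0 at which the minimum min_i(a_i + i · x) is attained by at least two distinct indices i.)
Roots: {-7, -4}

Each tropical root is a break point of the lower envelope of the lines y = a_i + i · x (there are 3 lines, with slopes 0, 1, ..., 2). Only the lines that attain the minimum somewhere contribute to roots; other lines are dominated. Here the surviving (envelope) indices are i = 2, i = 1, i = 0.
Intersections between consecutive envelope lines give the roots: for adjacent envelope indices i < j the intersection is x = (a_i − a_j) / (j − i). Reading off the sorted break points: {-7, -4}.
Verification: at each break x_0, at least two indices attain the minimum of min_i(a_i + i · x_0).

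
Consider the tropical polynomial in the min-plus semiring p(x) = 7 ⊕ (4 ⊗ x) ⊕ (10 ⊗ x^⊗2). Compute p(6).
p(6) = 7

A tropical monomial a ⊗ x^⊗i evaluates to a + i · x. Evaluating each term at x = 6:
  Term 0 contributes 7 + 0 · 6 = 7
  Term 1 contributes 4 + 1 · 6 = 10
  Term 2 contributes 10 + 2 · 6 = 22
p(6) = ⊕ of these = min[7, 10, 22] = 7.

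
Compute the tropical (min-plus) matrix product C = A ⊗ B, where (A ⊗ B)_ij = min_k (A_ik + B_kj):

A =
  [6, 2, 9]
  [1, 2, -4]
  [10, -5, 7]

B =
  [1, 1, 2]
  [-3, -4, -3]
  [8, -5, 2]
A ⊗ B =
  [-1, -2, -1]
  [-1, -9, -2]
  [-8, -9, -8]

Apply the min-plus product entry-by-entry:
  C[0][0] = min over k of (A[0][0] + B[0][0] = 6 + 1 = 7, A[0][1] + B[1][0] = 2 + -3 = -1, A[0][2] + B[2][0] = 9 + 8 = 17) = -1 (attained at k = 1)
  C[0][1] = min over k of (A[0][0] + B[0][1] = 6 + 1 = 7, A[0][1] + B[1][1] = 2 + -4 = -2, A[0][2] + B[2][1] = 9 + -5 = 4) = -2 (attained at k = 1)
  C[0][2] = min over k of (A[0][0] + B[0][2] = 6 + 2 = 8, A[0][1] + B[1][2] = 2 + -3 = -1, A[0][2] + B[2][2] = 9 + 2 = 11) = -1 (attained at k = 1)
  C[1][0] = min over k of (A[1][0] + B[0][0] = 1 + 1 = 2, A[1][1] + B[1][0] = 2 + -3 = -1, A[1][2] + B[2][0] = -4 + 8 = 4) = -1 (attained at k = 1)
  C[1][1] = min over k of (A[1][0] + B[0][1] = 1 + 1 = 2, A[1][1] + B[1][1] = 2 + -4 = -2, A[1][2] + B[2][1] = -4 + -5 = -9) = -9 (attained at k = 2)
  C[1][2] = min over k of (A[1][0] + B[0][2] = 1 + 2 = 3, A[1][1] + B[1][2] = 2 + -3 = -1, A[1][2] + B[2][2] = -4 + 2 = -2) = -2 (attained at k = 2)
  C[2][0] = min over k of (A[2][0] + B[0][0] = 10 + 1 = 11, A[2][1] + B[1][0] = -5 + -3 = -8, A[2][2] + B[2][0] = 7 + 8 = 15) = -8 (attained at k = 1)
  C[2][1] = min over k of (A[2][0] + B[0][1] = 10 + 1 = 11, A[2][1] + B[1][1] = -5 + -4 = -9, A[2][2] + B[2][1] = 7 + -5 = 2) = -9 (attained at k = 1)
  C[2][2] = min over k of (A[2][0] + B[0][2] = 10 + 2 = 12, A[2][1] + B[1][2] = -5 + -3 = -8, A[2][2] + B[2][2] = 7 + 2 = 9) = -8 (attained at k = 1)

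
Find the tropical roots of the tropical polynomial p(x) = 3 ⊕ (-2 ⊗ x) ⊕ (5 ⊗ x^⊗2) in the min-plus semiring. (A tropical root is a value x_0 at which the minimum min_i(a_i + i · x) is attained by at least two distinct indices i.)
Roots: {-7, 5}

Each tropical root is a break point of the lower envelope of the lines y = a_i + i · x (there are 3 lines, with slopes 0, 1, ..., 2). Only the lines that attain the minimum somewhere contribute to roots; other lines are dominated. Here the surviving (envelope) indices are i = 2, i = 1, i = 0.
Intersections between consecutive envelope lines give the roots: for adjacent envelope indices i < j the intersection is x = (a_i − a_j) / (j − i). Reading off the sorted break points: {-7, 5}.
Verification: at each break x_0, at least two indices attain the minimum of min_i(a_i + i · x_0).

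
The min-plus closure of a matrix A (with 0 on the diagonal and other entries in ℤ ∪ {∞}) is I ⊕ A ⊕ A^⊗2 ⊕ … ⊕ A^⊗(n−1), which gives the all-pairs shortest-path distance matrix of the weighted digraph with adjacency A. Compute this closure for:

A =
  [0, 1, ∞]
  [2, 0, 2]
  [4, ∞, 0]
Closure =
  [0, 1, 3]
  [2, 0, 2]
  [4, 5, 0]

This is the Floyd-Warshall all-pairs shortest-path computation. For each intermediate vertex k = 0, 1, …, 2, update dist[i][j] ← min(dist[i][j], dist[i][k] + dist[k][j]). The final matrix gives, for each (i, j), the minimum total weight of any directed path from i to j (possibly empty when i = j).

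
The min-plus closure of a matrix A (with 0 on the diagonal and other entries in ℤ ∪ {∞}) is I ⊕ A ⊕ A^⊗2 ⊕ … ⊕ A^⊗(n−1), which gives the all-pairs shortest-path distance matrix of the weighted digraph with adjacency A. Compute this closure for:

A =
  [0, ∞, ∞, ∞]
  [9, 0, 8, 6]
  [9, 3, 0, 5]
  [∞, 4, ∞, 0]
Closure =
  [0, ∞, ∞, ∞]
  [9, 0, 8, 6]
  [9, 3, 0, 5]
  [13, 4, 12, 0]

This is the Floyd-Warshall all-pairs shortest-path computation. For each intermediate vertex k = 0, 1, …, 3, update dist[i][j] ← min(dist[i][j], dist[i][k] + dist[k][j]). The final matrix gives, for each (i, j), the minimum total weight of any directed path from i to j (possibly empty when i = j).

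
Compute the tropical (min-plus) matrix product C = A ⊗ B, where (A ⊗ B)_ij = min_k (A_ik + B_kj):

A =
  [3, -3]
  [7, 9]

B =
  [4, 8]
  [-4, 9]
A ⊗ B =
  [-7, 6]
  [5, 15]

Apply the min-plus product entry-by-entry:
  C[0][0] = min over k of (A[0][0] + B[0][0] = 3 + 4 = 7, A[0][1] + B[1][0] = -3 + -4 = -7) = -7 (attained at k = 1)
  C[0][1] = min over k of (A[0][0] + B[0][1] = 3 + 8 = 11, A[0][1] + B[1][1] = -3 + 9 = 6) = 6 (attained at k = 1)
  C[1][0] = min over k of (A[1][0] + B[0][0] = 7 + 4 = 11, A[1][1] + B[1][0] = 9 + -4 = 5) = 5 (attained at k = 1)
  C[1][1] = min over k of (A[1][0] + B[0][1] = 7 + 8 = 15, A[1][1] + B[1][1] = 9 + 9 = 18) = 15 (attained at k = 0)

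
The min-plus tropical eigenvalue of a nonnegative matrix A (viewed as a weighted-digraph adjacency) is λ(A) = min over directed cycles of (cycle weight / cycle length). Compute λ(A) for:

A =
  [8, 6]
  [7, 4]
λ(A) = 4

Enumerate directed cycles and compute their means (weight / length). Sample:
  cycle 0 → 0: weight = 8, length = 1, mean = 8/1 ≈ 8.000
  cycle 1 → 1: weight = 4, length = 1, mean = 4/1 ≈ 4.000
  cycle 0 → 1 → 0: weight = 13, length = 2, mean = 13/2 ≈ 6.500
  cycle 1 → 0 → 1: weight = 13, length = 2, mean = 13/2 ≈ 6.500
Minimum mean = 4.000, attained e.g. along the cycle 1 → 1 with weight 4 and length 1. So λ(A) = 4/1 = 4.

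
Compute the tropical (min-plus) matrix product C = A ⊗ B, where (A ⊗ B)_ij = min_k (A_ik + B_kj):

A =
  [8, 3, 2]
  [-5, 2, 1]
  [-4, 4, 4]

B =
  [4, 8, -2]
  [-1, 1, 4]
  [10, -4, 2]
A ⊗ B =
  [2, -2, 4]
  [-1, -3, -7]
  [0, 0, -6]

Apply the min-plus product entry-by-entry:
  C[0][0] = min over k of (A[0][0] + B[0][0] = 8 + 4 = 12, A[0][1] + B[1][0] = 3 + -1 = 2, A[0][2] + B[2][0] = 2 + 10 = 12) = 2 (attained at k = 1)
  C[0][1] = min over k of (A[0][0] + B[0][1] = 8 + 8 = 16, A[0][1] + B[1][1] = 3 + 1 = 4, A[0][2] + B[2][1] = 2 + -4 = -2) = -2 (attained at k = 2)
  C[0][2] = min over k of (A[0][0] + B[0][2] = 8 + -2 = 6, A[0][1] + B[1][2] = 3 + 4 = 7, A[0][2] + B[2][2] = 2 + 2 = 4) = 4 (attained at k = 2)
  C[1][0] = min over k of (A[1][0] + B[0][0] = -5 + 4 = -1, A[1][1] + B[1][0] = 2 + -1 = 1, A[1][2] + B[2][0] = 1 + 10 = 11) = -1 (attained at k = 0)
  C[1][1] = min over k of (A[1][0] + B[0][1] = -5 + 8 = 3, A[1][1] + B[1][1] = 2 + 1 = 3, A[1][2] + B[2][1] = 1 + -4 = -3) = -3 (attained at k = 2)
  C[1][2] = min over k of (A[1][0] + B[0][2] = -5 + -2 = -7, A[1][1] + B[1][2] = 2 + 4 = 6, A[1][2] + B[2][2] = 1 + 2 = 3) = -7 (attained at k = 0)
  C[2][0] = min over k of (A[2][0] + B[0][0] = -4 + 4 = 0, A[2][1] + B[1][0] = 4 + -1 = 3, A[2][2] + B[2][0] = 4 + 10 = 14) = 0 (attained at k = 0)
  C[2][1] = min over k of (A[2][0] + B[0][1] = -4 + 8 = 4, A[2][1] + B[1][1] = 4 + 1 = 5, A[2][2] + B[2][1] = 4 + -4 = 0) = 0 (attained at k = 2)
  C[2][2] = min over k of (A[2][0] + B[0][2] = -4 + -2 = -6, A[2][1] + B[1][2] = 4 + 4 = 8, A[2][2] + B[2][2] = 4 + 2 = 6) = -6 (attained at k = 0)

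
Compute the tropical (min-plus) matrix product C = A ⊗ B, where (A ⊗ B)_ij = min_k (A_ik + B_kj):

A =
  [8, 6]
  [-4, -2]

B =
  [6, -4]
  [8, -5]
A ⊗ B =
  [14, 1]
  [2, -8]

Apply the min-plus product entry-by-entry:
  C[0][0] = min over k of (A[0][0] + B[0][0] = 8 + 6 = 14, A[0][1] + B[1][0] = 6 + 8 = 14) = 14 (attained at k = 0)
  C[0][1] = min over k of (A[0][0] + B[0][1] = 8 + -4 = 4, A[0][1] + B[1][1] = 6 + -5 = 1) = 1 (attained at k = 1)
  C[1][0] = min over k of (A[1][0] + B[0][0] = -4 + 6 = 2, A[1][1] + B[1][0] = -2 + 8 = 6) = 2 (attained at k = 0)
  C[1][1] = min over k of (A[1][0] + B[0][1] = -4 + -4 = -8, A[1][1] + B[1][1] = -2 + -5 = -7) = -8 (attained at k = 0)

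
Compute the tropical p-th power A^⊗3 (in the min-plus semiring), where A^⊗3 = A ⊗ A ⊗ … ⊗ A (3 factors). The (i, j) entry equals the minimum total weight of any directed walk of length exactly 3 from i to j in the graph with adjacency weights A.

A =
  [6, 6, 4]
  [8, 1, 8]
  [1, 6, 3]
A^⊗3 =
  [8, 8, 9]
  [10, 3, 10]
  [6, 8, 8]

Each entry (A^⊗3)_ij equals the minimum over all length-3 walks i = v_0 → v_1 → … → v_3 = j of Σ_t A[v_t][v_{t+1}]. For example, for (i, j) = (0, 2) we minimise over 9 possible intermediate vertex sequences; the minimum is 9, attained along the walk 0 → 2 → 0 → 2.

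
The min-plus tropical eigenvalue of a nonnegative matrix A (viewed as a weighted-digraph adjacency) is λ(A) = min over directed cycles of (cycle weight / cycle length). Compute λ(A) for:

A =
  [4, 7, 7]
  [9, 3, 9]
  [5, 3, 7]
λ(A) = 3

Enumerate directed cycles and compute their means (weight / length). Sample:
  cycle 0 → 0: weight = 4, length = 1, mean = 4/1 ≈ 4.000
  cycle 1 → 1: weight = 3, length = 1, mean = 3/1 ≈ 3.000
  cycle 2 → 2: weight = 7, length = 1, mean = 7/1 ≈ 7.000
  cycle 0 → 1 → 0: weight = 16, length = 2, mean = 16/2 ≈ 8.000
  cycle 0 → 2 → 0: weight = 12, length = 2, mean = 12/2 ≈ 6.000
  cycle 1 → 0 → 1: weight = 16, length = 2, mean = 16/2 ≈ 8.000
Minimum mean = 3.000, attained e.g. along the cycle 1 → 1 with weight 3 and length 1. So λ(A) = 3/1 = 3.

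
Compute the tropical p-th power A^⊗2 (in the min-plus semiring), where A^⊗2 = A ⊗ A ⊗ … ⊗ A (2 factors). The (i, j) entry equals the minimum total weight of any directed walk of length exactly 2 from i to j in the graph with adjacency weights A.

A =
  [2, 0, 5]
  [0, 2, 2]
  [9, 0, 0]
A^⊗2 =
  [0, 2, 2]
  [2, 0, 2]
  [0, 0, 0]

Each entry (A^⊗2)_ij equals the minimum over all length-2 walks i = v_0 → v_1 → … → v_2 = j of Σ_t A[v_t][v_{t+1}]. For example, for (i, j) = (0, 2) we minimise over 3 possible intermediate vertex sequences; the minimum is 2, attained along the walk 0 → 1 → 2.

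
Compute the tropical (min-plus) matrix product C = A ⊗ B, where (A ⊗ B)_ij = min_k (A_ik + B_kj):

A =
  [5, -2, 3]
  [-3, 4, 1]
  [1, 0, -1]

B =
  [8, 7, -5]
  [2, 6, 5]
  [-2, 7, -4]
A ⊗ B =
  [0, 4, -1]
  [-1, 4, -8]
  [-3, 6, -5]

Apply the min-plus product entry-by-entry:
  C[0][0] = min over k of (A[0][0] + B[0][0] = 5 + 8 = 13, A[0][1] + B[1][0] = -2 + 2 = 0, A[0][2] + B[2][0] = 3 + -2 = 1) = 0 (attained at k = 1)
  C[0][1] = min over k of (A[0][0] + B[0][1] = 5 + 7 = 12, A[0][1] + B[1][1] = -2 + 6 = 4, A[0][2] + B[2][1] = 3 + 7 = 10) = 4 (attained at k = 1)
  C[0][2] = min over k of (A[0][0] + B[0][2] = 5 + -5 = 0, A[0][1] + B[1][2] = -2 + 5 = 3, A[0][2] + B[2][2] = 3 + -4 = -1) = -1 (attained at k = 2)
  C[1][0] = min over k of (A[1][0] + B[0][0] = -3 + 8 = 5, A[1][1] + B[1][0] = 4 + 2 = 6, A[1][2] + B[2][0] = 1 + -2 = -1) = -1 (attained at k = 2)
  C[1][1] = min over k of (A[1][0] + B[0][1] = -3 + 7 = 4, A[1][1] + B[1][1] = 4 + 6 = 10, A[1][2] + B[2][1] = 1 + 7 = 8) = 4 (attained at k = 0)
  C[1][2] = min over k of (A[1][0] + B[0][2] = -3 + -5 = -8, A[1][1] + B[1][2] = 4 + 5 = 9, A[1][2] + B[2][2] = 1 + -4 = -3) = -8 (attained at k = 0)
  C[2][0] = min over k of (A[2][0] + B[0][0] = 1 + 8 = 9, A[2][1] + B[1][0] = 0 + 2 = 2, A[2][2] + B[2][0] = -1 + -2 = -3) = -3 (attained at k = 2)
  C[2][1] = min over k of (A[2][0] + B[0][1] = 1 + 7 = 8, A[2][1] + B[1][1] = 0 + 6 = 6, A[2][2] + B[2][1] = -1 + 7 = 6) = 6 (attained at k = 1)
  C[2][2] = min over k of (A[2][0] + B[0][2] = 1 + -5 = -4, A[2][1] + B[1][2] = 0 + 5 = 5, A[2][2] + B[2][2] = -1 + -4 = -5) = -5 (attained at k = 2)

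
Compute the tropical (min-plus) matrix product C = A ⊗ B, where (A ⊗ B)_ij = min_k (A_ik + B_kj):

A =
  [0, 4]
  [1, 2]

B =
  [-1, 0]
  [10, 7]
A ⊗ B =
  [-1, 0]
  [0, 1]

Apply the min-plus product entry-by-entry:
  C[0][0] = min over k of (A[0][0] + B[0][0] = 0 + -1 = -1, A[0][1] + B[1][0] = 4 + 10 = 14) = -1 (attained at k = 0)
  C[0][1] = min over k of (A[0][0] + B[0][1] = 0 + 0 = 0, A[0][1] + B[1][1] = 4 + 7 = 11) = 0 (attained at k = 0)
  C[1][0] = min over k of (A[1][0] + B[0][0] = 1 + -1 = 0, A[1][1] + B[1][0] = 2 + 10 = 12) = 0 (attained at k = 0)
  C[1][1] = min over k of (A[1][0] + B[0][1] = 1 + 0 = 1, A[1][1] + B[1][1] = 2 + 7 = 9) = 1 (attained at k = 0)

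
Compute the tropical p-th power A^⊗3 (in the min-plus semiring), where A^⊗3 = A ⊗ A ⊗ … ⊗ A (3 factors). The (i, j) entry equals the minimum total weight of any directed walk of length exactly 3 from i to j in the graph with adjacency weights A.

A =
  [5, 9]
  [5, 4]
A^⊗3 =
  [15, 17]
  [13, 12]

Each entry (A^⊗3)_ij equals the minimum over all length-3 walks i = v_0 → v_1 → … → v_3 = j of Σ_t A[v_t][v_{t+1}]. For example, for (i, j) = (0, 1) we minimise over 4 possible intermediate vertex sequences; the minimum is 17, attained along the walk 0 → 1 → 1 → 1.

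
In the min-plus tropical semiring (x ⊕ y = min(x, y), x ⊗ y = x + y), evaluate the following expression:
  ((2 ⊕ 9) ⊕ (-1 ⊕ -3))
((2 ⊕ 9) ⊕ (-1 ⊕ -3)) = -3

Expand innermost to outermost. Recall ⊕ takes the minimum of its arguments and ⊗ takes their sum. Working out the expression ((2 ⊕ 9) ⊕ (-1 ⊕ -3)) gives -3.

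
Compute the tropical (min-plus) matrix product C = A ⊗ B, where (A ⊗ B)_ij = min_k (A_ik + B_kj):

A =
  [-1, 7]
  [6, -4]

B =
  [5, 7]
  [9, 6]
A ⊗ B =
  [4, 6]
  [5, 2]

Apply the min-plus product entry-by-entry:
  C[0][0] = min over k of (A[0][0] + B[0][0] = -1 + 5 = 4, A[0][1] + B[1][0] = 7 + 9 = 16) = 4 (attained at k = 0)
  C[0][1] = min over k of (A[0][0] + B[0][1] = -1 + 7 = 6, A[0][1] + B[1][1] = 7 + 6 = 13) = 6 (attained at k = 0)
  C[1][0] = min over k of (A[1][0] + B[0][0] = 6 + 5 = 11, A[1][1] + B[1][0] = -4 + 9 = 5) = 5 (attained at k = 1)
  C[1][1] = min over k of (A[1][0] + B[0][1] = 6 + 7 = 13, A[1][1] + B[1][1] = -4 + 6 = 2) = 2 (attained at k = 1)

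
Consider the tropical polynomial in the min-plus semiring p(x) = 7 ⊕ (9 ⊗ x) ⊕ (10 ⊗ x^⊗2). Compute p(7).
p(7) = 7

A tropical monomial a ⊗ x^⊗i evaluates to a + i · x. Evaluating each term at x = 7:
  Term 0 contributes 7 + 0 · 7 = 7
  Term 1 contributes 9 + 1 · 7 = 16
  Term 2 contributes 10 + 2 · 7 = 24
p(7) = ⊕ of these = min[7, 16, 24] = 7.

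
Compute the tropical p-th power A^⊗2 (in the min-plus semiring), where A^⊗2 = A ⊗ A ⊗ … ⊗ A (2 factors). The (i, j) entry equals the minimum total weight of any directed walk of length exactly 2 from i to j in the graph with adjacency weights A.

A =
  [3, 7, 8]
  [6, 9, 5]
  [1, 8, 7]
A^⊗2 =
  [6, 10, 11]
  [6, 13, 12]
  [4, 8, 9]

Each entry (A^⊗2)_ij equals the minimum over all length-2 walks i = v_0 → v_1 → … → v_2 = j of Σ_t A[v_t][v_{t+1}]. For example, for (i, j) = (0, 2) we minimise over 3 possible intermediate vertex sequences; the minimum is 11, attained along the walk 0 → 0 → 2.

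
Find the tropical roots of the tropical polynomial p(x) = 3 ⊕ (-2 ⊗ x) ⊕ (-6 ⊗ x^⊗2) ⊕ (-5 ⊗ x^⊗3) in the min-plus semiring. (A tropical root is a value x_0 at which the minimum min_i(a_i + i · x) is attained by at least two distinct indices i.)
Roots: {-1, 4, 5}

Each tropical root is a break point of the lower envelope of the lines y = a_i + i · x (there are 4 lines, with slopes 0, 1, ..., 3). Only the lines that attain the minimum somewhere contribute to roots; other lines are dominated. Here the surviving (envelope) indices are i = 3, i = 2, i = 1, i = 0.
Intersections between consecutive envelope lines give the roots: for adjacent envelope indices i < j the intersection is x = (a_i − a_j) / (j − i). Reading off the sorted break points: {-1, 4, 5}.
Verification: at each break x_0, at least two indices attain the minimum of min_i(a_i + i · x_0).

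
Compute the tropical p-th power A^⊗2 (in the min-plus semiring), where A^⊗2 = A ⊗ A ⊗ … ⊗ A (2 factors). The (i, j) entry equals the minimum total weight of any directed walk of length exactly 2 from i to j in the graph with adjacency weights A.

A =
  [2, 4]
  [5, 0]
A^⊗2 =
  [4, 4]
  [5, 0]

Each entry (A^⊗2)_ij equals the minimum over all length-2 walks i = v_0 → v_1 → … → v_2 = j of Σ_t A[v_t][v_{t+1}]. For example, for (i, j) = (0, 1) we minimise over 2 possible intermediate vertex sequences; the minimum is 4, attained along the walk 0 → 1 → 1.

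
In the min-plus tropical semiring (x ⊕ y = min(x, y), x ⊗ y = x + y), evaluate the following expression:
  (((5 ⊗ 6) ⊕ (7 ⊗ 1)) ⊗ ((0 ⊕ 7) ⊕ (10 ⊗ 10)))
(((5 ⊗ 6) ⊕ (7 ⊗ 1)) ⊗ ((0 ⊕ 7) ⊕ (10 ⊗ 10))) = 8

Expand innermost to outermost. Recall ⊕ takes the minimum of its arguments and ⊗ takes their sum. Working out the expression (((5 ⊗ 6) ⊕ (7 ⊗ 1)) ⊗ ((0 ⊕ 7) ⊕ (10 ⊗ 10))) gives 8.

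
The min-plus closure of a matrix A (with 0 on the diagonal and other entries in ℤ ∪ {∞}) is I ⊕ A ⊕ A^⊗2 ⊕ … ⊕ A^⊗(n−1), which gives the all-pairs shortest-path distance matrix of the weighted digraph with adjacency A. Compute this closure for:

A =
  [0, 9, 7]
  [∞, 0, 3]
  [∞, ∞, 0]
Closure =
  [0, 9, 7]
  [∞, 0, 3]
  [∞, ∞, 0]

This is the Floyd-Warshall all-pairs shortest-path computation. For each intermediate vertex k = 0, 1, …, 2, update dist[i][j] ← min(dist[i][j], dist[i][k] + dist[k][j]). The final matrix gives, for each (i, j), the minimum total weight of any directed path from i to j (possibly empty when i = j).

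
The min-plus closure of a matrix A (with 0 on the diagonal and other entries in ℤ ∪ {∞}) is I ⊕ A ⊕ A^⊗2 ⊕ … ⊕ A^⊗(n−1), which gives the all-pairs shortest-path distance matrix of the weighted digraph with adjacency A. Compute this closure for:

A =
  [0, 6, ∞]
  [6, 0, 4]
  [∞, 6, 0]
Closure =
  [0, 6, 10]
  [6, 0, 4]
  [12, 6, 0]

This is the Floyd-Warshall all-pairs shortest-path computation. For each intermediate vertex k = 0, 1, …, 2, update dist[i][j] ← min(dist[i][j], dist[i][k] + dist[k][j]). The final matrix gives, for each (i, j), the minimum total weight of any directed path from i to j (possibly empty when i = j).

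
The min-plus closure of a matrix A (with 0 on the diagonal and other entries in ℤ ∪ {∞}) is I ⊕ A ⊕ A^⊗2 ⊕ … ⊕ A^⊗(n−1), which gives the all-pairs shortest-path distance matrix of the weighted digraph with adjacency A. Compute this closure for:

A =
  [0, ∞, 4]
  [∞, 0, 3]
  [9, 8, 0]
Closure =
  [0, 12, 4]
  [12, 0, 3]
  [9, 8, 0]

This is the Floyd-Warshall all-pairs shortest-path computation. For each intermediate vertex k = 0, 1, …, 2, update dist[i][j] ← min(dist[i][j], dist[i][k] + dist[k][j]). The final matrix gives, for each (i, j), the minimum total weight of any directed path from i to j (possibly empty when i = j).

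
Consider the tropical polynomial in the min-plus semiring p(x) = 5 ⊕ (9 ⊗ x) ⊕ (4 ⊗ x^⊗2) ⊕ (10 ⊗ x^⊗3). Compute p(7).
p(7) = 5

A tropical monomial a ⊗ x^⊗i evaluates to a + i · x. Evaluating each term at x = 7:
  Term 0 contributes 5 + 0 · 7 = 5
  Term 1 contributes 9 + 1 · 7 = 16
  Term 2 contributes 4 + 2 · 7 = 18
  Term 3 contributes 10 + 3 · 7 = 31
p(7) = ⊕ of these = min[5, 16, 18, 31] = 5.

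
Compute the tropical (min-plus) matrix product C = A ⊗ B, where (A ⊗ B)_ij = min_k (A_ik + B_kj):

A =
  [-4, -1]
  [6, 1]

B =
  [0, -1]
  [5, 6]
A ⊗ B =
  [-4, -5]
  [6, 5]

Apply the min-plus product entry-by-entry:
  C[0][0] = min over k of (A[0][0] + B[0][0] = -4 + 0 = -4, A[0][1] + B[1][0] = -1 + 5 = 4) = -4 (attained at k = 0)
  C[0][1] = min over k of (A[0][0] + B[0][1] = -4 + -1 = -5, A[0][1] + B[1][1] = -1 + 6 = 5) = -5 (attained at k = 0)
  C[1][0] = min over k of (A[1][0] + B[0][0] = 6 + 0 = 6, A[1][1] + B[1][0] = 1 + 5 = 6) = 6 (attained at k = 0)
  C[1][1] = min over k of (A[1][0] + B[0][1] = 6 + -1 = 5, A[1][1] + B[1][1] = 1 + 6 = 7) = 5 (attained at k = 0)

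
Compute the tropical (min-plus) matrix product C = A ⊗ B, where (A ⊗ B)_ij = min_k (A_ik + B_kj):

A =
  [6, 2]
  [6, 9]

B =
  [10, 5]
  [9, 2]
A ⊗ B =
  [11, 4]
  [16, 11]

Apply the min-plus product entry-by-entry:
  C[0][0] = min over k of (A[0][0] + B[0][0] = 6 + 10 = 16, A[0][1] + B[1][0] = 2 + 9 = 11) = 11 (attained at k = 1)
  C[0][1] = min over k of (A[0][0] + B[0][1] = 6 + 5 = 11, A[0][1] + B[1][1] = 2 + 2 = 4) = 4 (attained at k = 1)
  C[1][0] = min over k of (A[1][0] + B[0][0] = 6 + 10 = 16, A[1][1] + B[1][0] = 9 + 9 = 18) = 16 (attained at k = 0)
  C[1][1] = min over k of (A[1][0] + B[0][1] = 6 + 5 = 11, A[1][1] + B[1][1] = 9 + 2 = 11) = 11 (attained at k = 0)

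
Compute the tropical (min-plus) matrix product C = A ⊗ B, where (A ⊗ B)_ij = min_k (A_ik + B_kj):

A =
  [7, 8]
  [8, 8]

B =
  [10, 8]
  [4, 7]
A ⊗ B =
  [12, 15]
  [12, 15]

Apply the min-plus product entry-by-entry:
  C[0][0] = min over k of (A[0][0] + B[0][0] = 7 + 10 = 17, A[0][1] + B[1][0] = 8 + 4 = 12) = 12 (attained at k = 1)
  C[0][1] = min over k of (A[0][0] + B[0][1] = 7 + 8 = 15, A[0][1] + B[1][1] = 8 + 7 = 15) = 15 (attained at k = 0)
  C[1][0] = min over k of (A[1][0] + B[0][0] = 8 + 10 = 18, A[1][1] + B[1][0] = 8 + 4 = 12) = 12 (attained at k = 1)
  C[1][1] = min over k of (A[1][0] + B[0][1] = 8 + 8 = 16, A[1][1] + B[1][1] = 8 + 7 = 15) = 15 (attained at k = 1)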